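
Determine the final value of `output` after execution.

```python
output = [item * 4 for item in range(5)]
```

Let's trace through this code step by step.

Initialize: output = [item * 4 for item in range(5)]

After execution: output = [0, 4, 8, 12, 16]
[0, 4, 8, 12, 16]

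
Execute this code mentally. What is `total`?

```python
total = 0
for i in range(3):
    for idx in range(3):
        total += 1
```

Let's trace through this code step by step.

Initialize: total = 0
Entering loop: for i in range(3):

After execution: total = 9
9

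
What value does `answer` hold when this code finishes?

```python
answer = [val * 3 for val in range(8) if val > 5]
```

Let's trace through this code step by step.

Initialize: answer = [val * 3 for val in range(8) if val > 5]

After execution: answer = [18, 21]
[18, 21]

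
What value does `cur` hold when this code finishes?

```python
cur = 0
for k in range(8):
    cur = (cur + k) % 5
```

Let's trace through this code step by step.

Initialize: cur = 0
Entering loop: for k in range(8):

After execution: cur = 3
3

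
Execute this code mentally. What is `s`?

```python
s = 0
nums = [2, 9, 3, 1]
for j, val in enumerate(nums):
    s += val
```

Let's trace through this code step by step.

Initialize: s = 0
Initialize: nums = [2, 9, 3, 1]
Entering loop: for j, val in enumerate(nums):

After execution: s = 15
15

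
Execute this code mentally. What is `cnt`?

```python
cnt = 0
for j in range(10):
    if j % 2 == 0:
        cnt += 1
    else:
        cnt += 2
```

Let's trace through this code step by step.

Initialize: cnt = 0
Entering loop: for j in range(10):

After execution: cnt = 15
15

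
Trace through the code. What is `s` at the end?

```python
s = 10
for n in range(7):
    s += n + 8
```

Let's trace through this code step by step.

Initialize: s = 10
Entering loop: for n in range(7):

After execution: s = 87
87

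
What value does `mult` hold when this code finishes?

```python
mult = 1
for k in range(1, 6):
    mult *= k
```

Let's trace through this code step by step.

Initialize: mult = 1
Entering loop: for k in range(1, 6):

After execution: mult = 120
120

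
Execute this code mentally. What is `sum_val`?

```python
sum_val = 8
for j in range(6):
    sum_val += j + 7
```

Let's trace through this code step by step.

Initialize: sum_val = 8
Entering loop: for j in range(6):

After execution: sum_val = 65
65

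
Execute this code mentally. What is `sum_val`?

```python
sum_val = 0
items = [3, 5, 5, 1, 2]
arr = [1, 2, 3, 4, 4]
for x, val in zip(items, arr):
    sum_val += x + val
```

Let's trace through this code step by step.

Initialize: sum_val = 0
Initialize: items = [3, 5, 5, 1, 2]
Initialize: arr = [1, 2, 3, 4, 4]
Entering loop: for x, val in zip(items, arr):

After execution: sum_val = 30
30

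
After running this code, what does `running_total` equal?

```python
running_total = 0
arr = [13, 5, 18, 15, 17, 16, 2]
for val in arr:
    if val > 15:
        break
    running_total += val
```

Let's trace through this code step by step.

Initialize: running_total = 0
Initialize: arr = [13, 5, 18, 15, 17, 16, 2]
Entering loop: for val in arr:

After execution: running_total = 18
18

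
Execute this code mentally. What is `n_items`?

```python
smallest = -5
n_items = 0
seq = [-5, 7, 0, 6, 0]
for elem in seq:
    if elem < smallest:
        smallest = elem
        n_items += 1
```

Let's trace through this code step by step.

Initialize: smallest = -5
Initialize: n_items = 0
Initialize: seq = [-5, 7, 0, 6, 0]
Entering loop: for elem in seq:

After execution: n_items = 0
0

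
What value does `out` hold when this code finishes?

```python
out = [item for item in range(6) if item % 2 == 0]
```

Let's trace through this code step by step.

Initialize: out = [item for item in range(6) if item % 2 == 0]

After execution: out = [0, 2, 4]
[0, 2, 4]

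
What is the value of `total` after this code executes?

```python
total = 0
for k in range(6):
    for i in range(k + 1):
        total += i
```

Let's trace through this code step by step.

Initialize: total = 0
Entering loop: for k in range(6):

After execution: total = 35
35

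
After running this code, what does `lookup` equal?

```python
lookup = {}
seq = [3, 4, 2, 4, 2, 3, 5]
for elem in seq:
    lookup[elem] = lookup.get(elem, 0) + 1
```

Let's trace through this code step by step.

Initialize: lookup = {}
Initialize: seq = [3, 4, 2, 4, 2, 3, 5]
Entering loop: for elem in seq:

After execution: lookup = {3: 2, 4: 2, 2: 2, 5: 1}
{3: 2, 4: 2, 2: 2, 5: 1}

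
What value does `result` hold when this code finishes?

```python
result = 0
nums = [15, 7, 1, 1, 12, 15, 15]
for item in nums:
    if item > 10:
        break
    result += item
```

Let's trace through this code step by step.

Initialize: result = 0
Initialize: nums = [15, 7, 1, 1, 12, 15, 15]
Entering loop: for item in nums:

After execution: result = 0
0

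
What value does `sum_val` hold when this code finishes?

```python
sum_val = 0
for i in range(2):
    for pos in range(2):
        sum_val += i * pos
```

Let's trace through this code step by step.

Initialize: sum_val = 0
Entering loop: for i in range(2):

After execution: sum_val = 1
1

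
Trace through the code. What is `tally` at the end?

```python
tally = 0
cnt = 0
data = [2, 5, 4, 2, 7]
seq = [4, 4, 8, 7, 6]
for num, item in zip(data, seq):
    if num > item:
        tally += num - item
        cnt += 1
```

Let's trace through this code step by step.

Initialize: tally = 0
Initialize: cnt = 0
Initialize: data = [2, 5, 4, 2, 7]
Initialize: seq = [4, 4, 8, 7, 6]
Entering loop: for num, item in zip(data, seq):

After execution: tally = 2
2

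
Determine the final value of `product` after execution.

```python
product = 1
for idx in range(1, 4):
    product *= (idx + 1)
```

Let's trace through this code step by step.

Initialize: product = 1
Entering loop: for idx in range(1, 4):

After execution: product = 24
24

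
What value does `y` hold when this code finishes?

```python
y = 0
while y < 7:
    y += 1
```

Let's trace through this code step by step.

Initialize: y = 0
Entering loop: while y < 7:

After execution: y = 7
7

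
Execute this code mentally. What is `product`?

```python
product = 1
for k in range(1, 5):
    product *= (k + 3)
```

Let's trace through this code step by step.

Initialize: product = 1
Entering loop: for k in range(1, 5):

After execution: product = 840
840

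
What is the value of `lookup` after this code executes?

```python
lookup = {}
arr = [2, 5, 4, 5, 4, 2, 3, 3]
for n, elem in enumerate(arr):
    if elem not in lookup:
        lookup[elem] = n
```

Let's trace through this code step by step.

Initialize: lookup = {}
Initialize: arr = [2, 5, 4, 5, 4, 2, 3, 3]
Entering loop: for n, elem in enumerate(arr):

After execution: lookup = {2: 0, 5: 1, 4: 2, 3: 6}
{2: 0, 5: 1, 4: 2, 3: 6}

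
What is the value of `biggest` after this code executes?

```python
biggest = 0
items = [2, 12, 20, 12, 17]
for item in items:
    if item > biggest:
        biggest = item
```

Let's trace through this code step by step.

Initialize: biggest = 0
Initialize: items = [2, 12, 20, 12, 17]
Entering loop: for item in items:

After execution: biggest = 20
20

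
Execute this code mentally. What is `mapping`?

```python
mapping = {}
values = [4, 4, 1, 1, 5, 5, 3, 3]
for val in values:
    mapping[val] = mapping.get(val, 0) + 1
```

Let's trace through this code step by step.

Initialize: mapping = {}
Initialize: values = [4, 4, 1, 1, 5, 5, 3, 3]
Entering loop: for val in values:

After execution: mapping = {4: 2, 1: 2, 5: 2, 3: 2}
{4: 2, 1: 2, 5: 2, 3: 2}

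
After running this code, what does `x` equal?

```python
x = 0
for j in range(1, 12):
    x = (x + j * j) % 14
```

Let's trace through this code step by step.

Initialize: x = 0
Entering loop: for j in range(1, 12):

After execution: x = 2
2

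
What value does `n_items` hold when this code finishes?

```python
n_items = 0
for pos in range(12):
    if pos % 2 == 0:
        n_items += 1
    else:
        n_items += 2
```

Let's trace through this code step by step.

Initialize: n_items = 0
Entering loop: for pos in range(12):

After execution: n_items = 18
18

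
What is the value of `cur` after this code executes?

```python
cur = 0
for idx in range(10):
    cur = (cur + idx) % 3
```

Let's trace through this code step by step.

Initialize: cur = 0
Entering loop: for idx in range(10):

After execution: cur = 0
0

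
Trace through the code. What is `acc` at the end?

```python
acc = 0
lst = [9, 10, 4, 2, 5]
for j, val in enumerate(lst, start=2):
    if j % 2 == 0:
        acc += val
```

Let's trace through this code step by step.

Initialize: acc = 0
Initialize: lst = [9, 10, 4, 2, 5]
Entering loop: for j, val in enumerate(lst, start=2):

After execution: acc = 18
18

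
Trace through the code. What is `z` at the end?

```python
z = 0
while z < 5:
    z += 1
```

Let's trace through this code step by step.

Initialize: z = 0
Entering loop: while z < 5:

After execution: z = 5
5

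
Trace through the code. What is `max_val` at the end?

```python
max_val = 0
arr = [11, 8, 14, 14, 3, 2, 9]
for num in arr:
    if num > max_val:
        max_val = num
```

Let's trace through this code step by step.

Initialize: max_val = 0
Initialize: arr = [11, 8, 14, 14, 3, 2, 9]
Entering loop: for num in arr:

After execution: max_val = 14
14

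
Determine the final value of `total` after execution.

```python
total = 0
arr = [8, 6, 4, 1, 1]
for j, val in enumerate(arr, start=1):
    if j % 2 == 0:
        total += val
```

Let's trace through this code step by step.

Initialize: total = 0
Initialize: arr = [8, 6, 4, 1, 1]
Entering loop: for j, val in enumerate(arr, start=1):

After execution: total = 7
7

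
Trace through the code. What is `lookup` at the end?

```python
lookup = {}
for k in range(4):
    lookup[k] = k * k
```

Let's trace through this code step by step.

Initialize: lookup = {}
Entering loop: for k in range(4):

After execution: lookup = {0: 0, 1: 1, 2: 4, 3: 9}
{0: 0, 1: 1, 2: 4, 3: 9}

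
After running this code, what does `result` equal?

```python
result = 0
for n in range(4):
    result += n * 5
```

Let's trace through this code step by step.

Initialize: result = 0
Entering loop: for n in range(4):

After execution: result = 30
30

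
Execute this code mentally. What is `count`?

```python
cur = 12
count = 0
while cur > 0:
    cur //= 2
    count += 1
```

Let's trace through this code step by step.

Initialize: cur = 12
Initialize: count = 0
Entering loop: while cur > 0:

After execution: count = 4
4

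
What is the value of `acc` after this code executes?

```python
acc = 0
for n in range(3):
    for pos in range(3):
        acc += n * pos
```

Let's trace through this code step by step.

Initialize: acc = 0
Entering loop: for n in range(3):

After execution: acc = 9
9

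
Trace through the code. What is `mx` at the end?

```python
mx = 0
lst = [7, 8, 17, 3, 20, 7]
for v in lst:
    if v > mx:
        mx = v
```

Let's trace through this code step by step.

Initialize: mx = 0
Initialize: lst = [7, 8, 17, 3, 20, 7]
Entering loop: for v in lst:

After execution: mx = 20
20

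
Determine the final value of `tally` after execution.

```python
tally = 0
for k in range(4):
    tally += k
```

Let's trace through this code step by step.

Initialize: tally = 0
Entering loop: for k in range(4):

After execution: tally = 6
6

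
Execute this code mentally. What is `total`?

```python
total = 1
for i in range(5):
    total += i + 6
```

Let's trace through this code step by step.

Initialize: total = 1
Entering loop: for i in range(5):

After execution: total = 41
41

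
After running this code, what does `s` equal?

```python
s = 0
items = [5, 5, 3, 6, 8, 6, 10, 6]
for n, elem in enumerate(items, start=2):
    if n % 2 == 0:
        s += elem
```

Let's trace through this code step by step.

Initialize: s = 0
Initialize: items = [5, 5, 3, 6, 8, 6, 10, 6]
Entering loop: for n, elem in enumerate(items, start=2):

After execution: s = 26
26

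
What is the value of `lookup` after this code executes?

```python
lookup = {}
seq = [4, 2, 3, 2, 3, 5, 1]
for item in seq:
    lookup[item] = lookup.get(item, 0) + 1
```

Let's trace through this code step by step.

Initialize: lookup = {}
Initialize: seq = [4, 2, 3, 2, 3, 5, 1]
Entering loop: for item in seq:

After execution: lookup = {4: 1, 2: 2, 3: 2, 5: 1, 1: 1}
{4: 1, 2: 2, 3: 2, 5: 1, 1: 1}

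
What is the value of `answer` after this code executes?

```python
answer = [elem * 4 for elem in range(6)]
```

Let's trace through this code step by step.

Initialize: answer = [elem * 4 for elem in range(6)]

After execution: answer = [0, 4, 8, 12, 16, 20]
[0, 4, 8, 12, 16, 20]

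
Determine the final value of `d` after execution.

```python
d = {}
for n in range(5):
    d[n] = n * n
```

Let's trace through this code step by step.

Initialize: d = {}
Entering loop: for n in range(5):

After execution: d = {0: 0, 1: 1, 2: 4, 3: 9, 4: 16}
{0: 0, 1: 1, 2: 4, 3: 9, 4: 16}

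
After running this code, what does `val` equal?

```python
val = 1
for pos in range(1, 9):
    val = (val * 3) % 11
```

Let's trace through this code step by step.

Initialize: val = 1
Entering loop: for pos in range(1, 9):

After execution: val = 5
5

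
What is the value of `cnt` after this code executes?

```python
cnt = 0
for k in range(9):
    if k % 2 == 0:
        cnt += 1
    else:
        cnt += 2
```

Let's trace through this code step by step.

Initialize: cnt = 0
Entering loop: for k in range(9):

After execution: cnt = 13
13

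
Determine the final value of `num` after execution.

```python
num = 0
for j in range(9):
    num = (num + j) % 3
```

Let's trace through this code step by step.

Initialize: num = 0
Entering loop: for j in range(9):

After execution: num = 0
0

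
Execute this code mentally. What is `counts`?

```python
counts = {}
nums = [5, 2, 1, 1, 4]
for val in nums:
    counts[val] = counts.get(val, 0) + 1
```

Let's trace through this code step by step.

Initialize: counts = {}
Initialize: nums = [5, 2, 1, 1, 4]
Entering loop: for val in nums:

After execution: counts = {5: 1, 2: 1, 1: 2, 4: 1}
{5: 1, 2: 1, 1: 2, 4: 1}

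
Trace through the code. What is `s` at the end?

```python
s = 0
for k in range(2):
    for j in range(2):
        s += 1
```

Let's trace through this code step by step.

Initialize: s = 0
Entering loop: for k in range(2):

After execution: s = 4
4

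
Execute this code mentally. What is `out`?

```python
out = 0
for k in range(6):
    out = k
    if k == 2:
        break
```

Let's trace through this code step by step.

Initialize: out = 0
Entering loop: for k in range(6):

After execution: out = 2
2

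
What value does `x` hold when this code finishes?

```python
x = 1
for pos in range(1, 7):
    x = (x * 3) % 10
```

Let's trace through this code step by step.

Initialize: x = 1
Entering loop: for pos in range(1, 7):

After execution: x = 9
9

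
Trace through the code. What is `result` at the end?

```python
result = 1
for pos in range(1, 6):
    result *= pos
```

Let's trace through this code step by step.

Initialize: result = 1
Entering loop: for pos in range(1, 6):

After execution: result = 120
120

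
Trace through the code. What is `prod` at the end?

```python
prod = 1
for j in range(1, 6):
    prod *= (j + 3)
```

Let's trace through this code step by step.

Initialize: prod = 1
Entering loop: for j in range(1, 6):

After execution: prod = 6720
6720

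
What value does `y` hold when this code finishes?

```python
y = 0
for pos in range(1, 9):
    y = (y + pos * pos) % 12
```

Let's trace through this code step by step.

Initialize: y = 0
Entering loop: for pos in range(1, 9):

After execution: y = 0
0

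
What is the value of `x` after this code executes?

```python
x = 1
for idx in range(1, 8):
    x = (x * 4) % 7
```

Let's trace through this code step by step.

Initialize: x = 1
Entering loop: for idx in range(1, 8):

After execution: x = 4
4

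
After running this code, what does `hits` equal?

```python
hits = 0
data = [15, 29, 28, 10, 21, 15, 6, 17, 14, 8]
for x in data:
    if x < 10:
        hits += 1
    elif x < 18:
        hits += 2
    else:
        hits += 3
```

Let's trace through this code step by step.

Initialize: hits = 0
Initialize: data = [15, 29, 28, 10, 21, 15, 6, 17, 14, 8]
Entering loop: for x in data:

After execution: hits = 21
21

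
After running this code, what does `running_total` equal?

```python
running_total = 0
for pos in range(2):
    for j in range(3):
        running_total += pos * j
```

Let's trace through this code step by step.

Initialize: running_total = 0
Entering loop: for pos in range(2):

After execution: running_total = 3
3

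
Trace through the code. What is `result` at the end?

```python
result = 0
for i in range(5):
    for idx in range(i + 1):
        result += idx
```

Let's trace through this code step by step.

Initialize: result = 0
Entering loop: for i in range(5):

After execution: result = 20
20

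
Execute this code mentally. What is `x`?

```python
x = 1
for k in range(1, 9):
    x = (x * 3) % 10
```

Let's trace through this code step by step.

Initialize: x = 1
Entering loop: for k in range(1, 9):

After execution: x = 1
1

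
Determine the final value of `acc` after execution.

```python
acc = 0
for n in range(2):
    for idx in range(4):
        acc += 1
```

Let's trace through this code step by step.

Initialize: acc = 0
Entering loop: for n in range(2):

After execution: acc = 8
8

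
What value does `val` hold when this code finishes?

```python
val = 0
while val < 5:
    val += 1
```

Let's trace through this code step by step.

Initialize: val = 0
Entering loop: while val < 5:

After execution: val = 5
5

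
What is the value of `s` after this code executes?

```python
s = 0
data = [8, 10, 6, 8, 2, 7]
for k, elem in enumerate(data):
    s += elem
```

Let's trace through this code step by step.

Initialize: s = 0
Initialize: data = [8, 10, 6, 8, 2, 7]
Entering loop: for k, elem in enumerate(data):

After execution: s = 41
41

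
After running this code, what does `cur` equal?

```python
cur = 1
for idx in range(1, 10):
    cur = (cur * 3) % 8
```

Let's trace through this code step by step.

Initialize: cur = 1
Entering loop: for idx in range(1, 10):

After execution: cur = 3
3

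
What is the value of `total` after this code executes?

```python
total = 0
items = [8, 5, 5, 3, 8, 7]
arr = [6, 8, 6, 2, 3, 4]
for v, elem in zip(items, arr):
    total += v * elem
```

Let's trace through this code step by step.

Initialize: total = 0
Initialize: items = [8, 5, 5, 3, 8, 7]
Initialize: arr = [6, 8, 6, 2, 3, 4]
Entering loop: for v, elem in zip(items, arr):

After execution: total = 176
176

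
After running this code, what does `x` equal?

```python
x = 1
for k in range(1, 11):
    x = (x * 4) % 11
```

Let's trace through this code step by step.

Initialize: x = 1
Entering loop: for k in range(1, 11):

After execution: x = 1
1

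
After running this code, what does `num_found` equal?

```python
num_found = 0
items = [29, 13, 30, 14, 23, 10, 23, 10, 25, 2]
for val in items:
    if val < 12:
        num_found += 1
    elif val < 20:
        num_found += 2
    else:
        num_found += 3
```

Let's trace through this code step by step.

Initialize: num_found = 0
Initialize: items = [29, 13, 30, 14, 23, 10, 23, 10, 25, 2]
Entering loop: for val in items:

After execution: num_found = 22
22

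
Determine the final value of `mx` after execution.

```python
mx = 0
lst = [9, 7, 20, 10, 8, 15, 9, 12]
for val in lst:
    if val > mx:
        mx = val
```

Let's trace through this code step by step.

Initialize: mx = 0
Initialize: lst = [9, 7, 20, 10, 8, 15, 9, 12]
Entering loop: for val in lst:

After execution: mx = 20
20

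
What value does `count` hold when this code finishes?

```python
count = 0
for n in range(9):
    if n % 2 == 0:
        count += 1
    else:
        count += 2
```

Let's trace through this code step by step.

Initialize: count = 0
Entering loop: for n in range(9):

After execution: count = 13
13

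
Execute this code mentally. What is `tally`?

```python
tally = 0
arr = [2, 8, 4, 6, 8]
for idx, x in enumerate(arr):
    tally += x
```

Let's trace through this code step by step.

Initialize: tally = 0
Initialize: arr = [2, 8, 4, 6, 8]
Entering loop: for idx, x in enumerate(arr):

After execution: tally = 28
28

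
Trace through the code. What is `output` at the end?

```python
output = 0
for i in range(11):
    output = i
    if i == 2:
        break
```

Let's trace through this code step by step.

Initialize: output = 0
Entering loop: for i in range(11):

After execution: output = 2
2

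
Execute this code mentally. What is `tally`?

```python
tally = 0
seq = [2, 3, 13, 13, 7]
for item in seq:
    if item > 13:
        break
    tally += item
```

Let's trace through this code step by step.

Initialize: tally = 0
Initialize: seq = [2, 3, 13, 13, 7]
Entering loop: for item in seq:

After execution: tally = 38
38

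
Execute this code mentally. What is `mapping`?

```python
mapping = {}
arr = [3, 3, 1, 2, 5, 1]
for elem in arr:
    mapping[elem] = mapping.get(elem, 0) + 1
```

Let's trace through this code step by step.

Initialize: mapping = {}
Initialize: arr = [3, 3, 1, 2, 5, 1]
Entering loop: for elem in arr:

After execution: mapping = {3: 2, 1: 2, 2: 1, 5: 1}
{3: 2, 1: 2, 2: 1, 5: 1}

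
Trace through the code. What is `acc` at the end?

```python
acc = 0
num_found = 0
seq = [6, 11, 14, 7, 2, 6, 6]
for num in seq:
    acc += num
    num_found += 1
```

Let's trace through this code step by step.

Initialize: acc = 0
Initialize: num_found = 0
Initialize: seq = [6, 11, 14, 7, 2, 6, 6]
Entering loop: for num in seq:

After execution: acc = 52
52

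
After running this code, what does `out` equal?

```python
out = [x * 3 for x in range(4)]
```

Let's trace through this code step by step.

Initialize: out = [x * 3 for x in range(4)]

After execution: out = [0, 3, 6, 9]
[0, 3, 6, 9]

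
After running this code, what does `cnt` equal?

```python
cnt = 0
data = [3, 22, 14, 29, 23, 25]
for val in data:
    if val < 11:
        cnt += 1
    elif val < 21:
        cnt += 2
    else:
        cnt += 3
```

Let's trace through this code step by step.

Initialize: cnt = 0
Initialize: data = [3, 22, 14, 29, 23, 25]
Entering loop: for val in data:

After execution: cnt = 15
15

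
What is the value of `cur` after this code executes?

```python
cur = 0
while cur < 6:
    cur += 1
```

Let's trace through this code step by step.

Initialize: cur = 0
Entering loop: while cur < 6:

After execution: cur = 6
6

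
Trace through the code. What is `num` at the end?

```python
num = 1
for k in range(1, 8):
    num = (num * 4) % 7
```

Let's trace through this code step by step.

Initialize: num = 1
Entering loop: for k in range(1, 8):

After execution: num = 4
4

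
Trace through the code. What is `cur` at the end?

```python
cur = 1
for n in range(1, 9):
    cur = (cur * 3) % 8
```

Let's trace through this code step by step.

Initialize: cur = 1
Entering loop: for n in range(1, 9):

After execution: cur = 1
1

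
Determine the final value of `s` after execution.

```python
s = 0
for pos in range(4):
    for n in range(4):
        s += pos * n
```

Let's trace through this code step by step.

Initialize: s = 0
Entering loop: for pos in range(4):

After execution: s = 36
36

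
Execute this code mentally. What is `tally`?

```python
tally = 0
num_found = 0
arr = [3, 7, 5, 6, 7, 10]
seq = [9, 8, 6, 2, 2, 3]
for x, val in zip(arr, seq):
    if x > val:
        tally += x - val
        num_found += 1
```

Let's trace through this code step by step.

Initialize: tally = 0
Initialize: num_found = 0
Initialize: arr = [3, 7, 5, 6, 7, 10]
Initialize: seq = [9, 8, 6, 2, 2, 3]
Entering loop: for x, val in zip(arr, seq):

After execution: tally = 16
16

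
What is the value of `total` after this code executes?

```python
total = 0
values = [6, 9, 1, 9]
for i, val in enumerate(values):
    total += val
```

Let's trace through this code step by step.

Initialize: total = 0
Initialize: values = [6, 9, 1, 9]
Entering loop: for i, val in enumerate(values):

After execution: total = 25
25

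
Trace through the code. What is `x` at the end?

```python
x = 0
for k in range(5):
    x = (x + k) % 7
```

Let's trace through this code step by step.

Initialize: x = 0
Entering loop: for k in range(5):

After execution: x = 3
3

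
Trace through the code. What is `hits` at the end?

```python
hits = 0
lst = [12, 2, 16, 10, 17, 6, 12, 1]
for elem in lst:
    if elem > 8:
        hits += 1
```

Let's trace through this code step by step.

Initialize: hits = 0
Initialize: lst = [12, 2, 16, 10, 17, 6, 12, 1]
Entering loop: for elem in lst:

After execution: hits = 5
5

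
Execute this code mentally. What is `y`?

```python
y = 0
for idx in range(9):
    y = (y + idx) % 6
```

Let's trace through this code step by step.

Initialize: y = 0
Entering loop: for idx in range(9):

After execution: y = 0
0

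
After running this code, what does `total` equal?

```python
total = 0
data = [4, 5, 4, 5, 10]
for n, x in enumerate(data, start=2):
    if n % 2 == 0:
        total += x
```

Let's trace through this code step by step.

Initialize: total = 0
Initialize: data = [4, 5, 4, 5, 10]
Entering loop: for n, x in enumerate(data, start=2):

After execution: total = 18
18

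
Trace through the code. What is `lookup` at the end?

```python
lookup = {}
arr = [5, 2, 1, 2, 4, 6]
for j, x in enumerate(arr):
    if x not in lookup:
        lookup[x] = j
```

Let's trace through this code step by step.

Initialize: lookup = {}
Initialize: arr = [5, 2, 1, 2, 4, 6]
Entering loop: for j, x in enumerate(arr):

After execution: lookup = {5: 0, 2: 1, 1: 2, 4: 4, 6: 5}
{5: 0, 2: 1, 1: 2, 4: 4, 6: 5}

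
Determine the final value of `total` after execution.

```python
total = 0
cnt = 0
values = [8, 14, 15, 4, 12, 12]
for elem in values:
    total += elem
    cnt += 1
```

Let's trace through this code step by step.

Initialize: total = 0
Initialize: cnt = 0
Initialize: values = [8, 14, 15, 4, 12, 12]
Entering loop: for elem in values:

After execution: total = 65
65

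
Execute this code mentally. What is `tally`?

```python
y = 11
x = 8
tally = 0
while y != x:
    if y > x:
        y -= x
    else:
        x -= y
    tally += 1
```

Let's trace through this code step by step.

Initialize: y = 11
Initialize: x = 8
Initialize: tally = 0
Entering loop: while y != x:

After execution: tally = 5
5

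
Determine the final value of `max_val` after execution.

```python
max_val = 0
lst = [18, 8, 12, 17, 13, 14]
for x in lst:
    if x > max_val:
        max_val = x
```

Let's trace through this code step by step.

Initialize: max_val = 0
Initialize: lst = [18, 8, 12, 17, 13, 14]
Entering loop: for x in lst:

After execution: max_val = 18
18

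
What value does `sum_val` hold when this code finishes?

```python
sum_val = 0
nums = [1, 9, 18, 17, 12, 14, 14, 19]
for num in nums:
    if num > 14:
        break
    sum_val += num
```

Let's trace through this code step by step.

Initialize: sum_val = 0
Initialize: nums = [1, 9, 18, 17, 12, 14, 14, 19]
Entering loop: for num in nums:

After execution: sum_val = 10
10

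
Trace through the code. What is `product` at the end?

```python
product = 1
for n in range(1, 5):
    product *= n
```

Let's trace through this code step by step.

Initialize: product = 1
Entering loop: for n in range(1, 5):

After execution: product = 24
24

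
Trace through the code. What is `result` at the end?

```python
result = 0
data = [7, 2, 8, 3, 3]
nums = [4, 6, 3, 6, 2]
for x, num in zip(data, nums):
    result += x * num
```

Let's trace through this code step by step.

Initialize: result = 0
Initialize: data = [7, 2, 8, 3, 3]
Initialize: nums = [4, 6, 3, 6, 2]
Entering loop: for x, num in zip(data, nums):

After execution: result = 88
88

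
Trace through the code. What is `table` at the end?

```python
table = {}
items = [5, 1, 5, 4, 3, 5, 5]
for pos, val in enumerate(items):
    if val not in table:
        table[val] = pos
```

Let's trace through this code step by step.

Initialize: table = {}
Initialize: items = [5, 1, 5, 4, 3, 5, 5]
Entering loop: for pos, val in enumerate(items):

After execution: table = {5: 0, 1: 1, 4: 3, 3: 4}
{5: 0, 1: 1, 4: 3, 3: 4}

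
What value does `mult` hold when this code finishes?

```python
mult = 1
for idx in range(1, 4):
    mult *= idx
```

Let's trace through this code step by step.

Initialize: mult = 1
Entering loop: for idx in range(1, 4):

After execution: mult = 6
6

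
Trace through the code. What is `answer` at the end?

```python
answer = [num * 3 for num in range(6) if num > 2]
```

Let's trace through this code step by step.

Initialize: answer = [num * 3 for num in range(6) if num > 2]

After execution: answer = [9, 12, 15]
[9, 12, 15]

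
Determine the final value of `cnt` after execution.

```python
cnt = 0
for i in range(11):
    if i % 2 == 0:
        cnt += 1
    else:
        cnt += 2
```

Let's trace through this code step by step.

Initialize: cnt = 0
Entering loop: for i in range(11):

After execution: cnt = 16
16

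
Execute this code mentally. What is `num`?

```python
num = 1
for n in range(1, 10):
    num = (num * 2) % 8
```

Let's trace through this code step by step.

Initialize: num = 1
Entering loop: for n in range(1, 10):

After execution: num = 0
0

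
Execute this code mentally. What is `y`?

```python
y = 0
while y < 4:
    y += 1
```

Let's trace through this code step by step.

Initialize: y = 0
Entering loop: while y < 4:

After execution: y = 4
4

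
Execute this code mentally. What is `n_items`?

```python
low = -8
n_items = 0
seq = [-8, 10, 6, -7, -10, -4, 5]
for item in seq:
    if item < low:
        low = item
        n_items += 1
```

Let's trace through this code step by step.

Initialize: low = -8
Initialize: n_items = 0
Initialize: seq = [-8, 10, 6, -7, -10, -4, 5]
Entering loop: for item in seq:

After execution: n_items = 1
1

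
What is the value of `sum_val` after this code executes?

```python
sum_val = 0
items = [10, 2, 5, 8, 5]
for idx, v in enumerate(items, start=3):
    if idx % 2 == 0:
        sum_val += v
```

Let's trace through this code step by step.

Initialize: sum_val = 0
Initialize: items = [10, 2, 5, 8, 5]
Entering loop: for idx, v in enumerate(items, start=3):

After execution: sum_val = 10
10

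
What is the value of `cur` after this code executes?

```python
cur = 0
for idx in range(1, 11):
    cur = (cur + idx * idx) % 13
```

Let's trace through this code step by step.

Initialize: cur = 0
Entering loop: for idx in range(1, 11):

After execution: cur = 8
8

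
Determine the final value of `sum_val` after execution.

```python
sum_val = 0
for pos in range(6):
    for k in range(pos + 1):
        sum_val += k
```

Let's trace through this code step by step.

Initialize: sum_val = 0
Entering loop: for pos in range(6):

After execution: sum_val = 35
35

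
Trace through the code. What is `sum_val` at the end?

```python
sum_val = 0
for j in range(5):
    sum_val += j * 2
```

Let's trace through this code step by step.

Initialize: sum_val = 0
Entering loop: for j in range(5):

After execution: sum_val = 20
20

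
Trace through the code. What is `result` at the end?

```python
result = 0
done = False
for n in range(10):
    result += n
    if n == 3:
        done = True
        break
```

Let's trace through this code step by step.

Initialize: result = 0
Initialize: done = False
Entering loop: for n in range(10):

After execution: result = 6
6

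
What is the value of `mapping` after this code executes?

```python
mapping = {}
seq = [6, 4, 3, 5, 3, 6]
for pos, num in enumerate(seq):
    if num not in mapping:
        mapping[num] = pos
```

Let's trace through this code step by step.

Initialize: mapping = {}
Initialize: seq = [6, 4, 3, 5, 3, 6]
Entering loop: for pos, num in enumerate(seq):

After execution: mapping = {6: 0, 4: 1, 3: 2, 5: 3}
{6: 0, 4: 1, 3: 2, 5: 3}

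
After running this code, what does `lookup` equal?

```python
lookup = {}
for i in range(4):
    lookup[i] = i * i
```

Let's trace through this code step by step.

Initialize: lookup = {}
Entering loop: for i in range(4):

After execution: lookup = {0: 0, 1: 1, 2: 4, 3: 9}
{0: 0, 1: 1, 2: 4, 3: 9}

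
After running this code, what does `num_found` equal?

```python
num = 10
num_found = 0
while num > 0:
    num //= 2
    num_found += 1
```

Let's trace through this code step by step.

Initialize: num = 10
Initialize: num_found = 0
Entering loop: while num > 0:

After execution: num_found = 4
4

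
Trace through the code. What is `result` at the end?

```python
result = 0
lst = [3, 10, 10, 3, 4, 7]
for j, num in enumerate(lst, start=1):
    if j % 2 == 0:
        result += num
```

Let's trace through this code step by step.

Initialize: result = 0
Initialize: lst = [3, 10, 10, 3, 4, 7]
Entering loop: for j, num in enumerate(lst, start=1):

After execution: result = 20
20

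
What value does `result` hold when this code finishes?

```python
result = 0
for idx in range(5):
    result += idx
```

Let's trace through this code step by step.

Initialize: result = 0
Entering loop: for idx in range(5):

After execution: result = 10
10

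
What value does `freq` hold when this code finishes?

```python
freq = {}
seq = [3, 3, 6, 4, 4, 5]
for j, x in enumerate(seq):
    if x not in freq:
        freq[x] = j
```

Let's trace through this code step by step.

Initialize: freq = {}
Initialize: seq = [3, 3, 6, 4, 4, 5]
Entering loop: for j, x in enumerate(seq):

After execution: freq = {3: 0, 6: 2, 4: 3, 5: 5}
{3: 0, 6: 2, 4: 3, 5: 5}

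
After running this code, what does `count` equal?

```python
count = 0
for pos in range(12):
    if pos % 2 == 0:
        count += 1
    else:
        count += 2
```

Let's trace through this code step by step.

Initialize: count = 0
Entering loop: for pos in range(12):

After execution: count = 18
18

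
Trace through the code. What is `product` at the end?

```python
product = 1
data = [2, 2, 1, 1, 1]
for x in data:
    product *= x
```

Let's trace through this code step by step.

Initialize: product = 1
Initialize: data = [2, 2, 1, 1, 1]
Entering loop: for x in data:

After execution: product = 4
4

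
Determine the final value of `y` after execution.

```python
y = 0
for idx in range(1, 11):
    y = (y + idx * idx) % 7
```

Let's trace through this code step by step.

Initialize: y = 0
Entering loop: for idx in range(1, 11):

After execution: y = 0
0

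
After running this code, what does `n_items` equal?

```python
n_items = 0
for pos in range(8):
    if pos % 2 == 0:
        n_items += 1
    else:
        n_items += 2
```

Let's trace through this code step by step.

Initialize: n_items = 0
Entering loop: for pos in range(8):

After execution: n_items = 12
12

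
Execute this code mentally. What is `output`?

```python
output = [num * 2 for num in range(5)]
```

Let's trace through this code step by step.

Initialize: output = [num * 2 for num in range(5)]

After execution: output = [0, 2, 4, 6, 8]
[0, 2, 4, 6, 8]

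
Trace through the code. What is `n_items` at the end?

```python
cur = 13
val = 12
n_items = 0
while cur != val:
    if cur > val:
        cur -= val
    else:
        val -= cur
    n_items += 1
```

Let's trace through this code step by step.

Initialize: cur = 13
Initialize: val = 12
Initialize: n_items = 0
Entering loop: while cur != val:

After execution: n_items = 12
12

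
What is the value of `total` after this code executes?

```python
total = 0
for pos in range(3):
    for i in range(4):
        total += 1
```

Let's trace through this code step by step.

Initialize: total = 0
Entering loop: for pos in range(3):

After execution: total = 12
12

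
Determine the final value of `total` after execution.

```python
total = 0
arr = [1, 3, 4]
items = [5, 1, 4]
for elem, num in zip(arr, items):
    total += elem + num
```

Let's trace through this code step by step.

Initialize: total = 0
Initialize: arr = [1, 3, 4]
Initialize: items = [5, 1, 4]
Entering loop: for elem, num in zip(arr, items):

After execution: total = 18
18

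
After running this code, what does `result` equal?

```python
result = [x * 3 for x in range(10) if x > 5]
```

Let's trace through this code step by step.

Initialize: result = [x * 3 for x in range(10) if x > 5]

After execution: result = [18, 21, 24, 27]
[18, 21, 24, 27]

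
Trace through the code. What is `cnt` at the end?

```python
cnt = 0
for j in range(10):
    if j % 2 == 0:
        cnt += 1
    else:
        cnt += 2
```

Let's trace through this code step by step.

Initialize: cnt = 0
Entering loop: for j in range(10):

After execution: cnt = 15
15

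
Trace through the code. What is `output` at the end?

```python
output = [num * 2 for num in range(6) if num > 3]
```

Let's trace through this code step by step.

Initialize: output = [num * 2 for num in range(6) if num > 3]

After execution: output = [8, 10]
[8, 10]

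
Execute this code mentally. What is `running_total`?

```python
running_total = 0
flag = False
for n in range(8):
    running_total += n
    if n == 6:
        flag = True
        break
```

Let's trace through this code step by step.

Initialize: running_total = 0
Initialize: flag = False
Entering loop: for n in range(8):

After execution: running_total = 21
21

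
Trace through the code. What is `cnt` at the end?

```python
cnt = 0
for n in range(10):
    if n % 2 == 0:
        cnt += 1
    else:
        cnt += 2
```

Let's trace through this code step by step.

Initialize: cnt = 0
Entering loop: for n in range(10):

After execution: cnt = 15
15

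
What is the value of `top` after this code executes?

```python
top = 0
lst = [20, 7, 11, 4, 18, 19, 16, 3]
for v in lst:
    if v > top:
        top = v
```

Let's trace through this code step by step.

Initialize: top = 0
Initialize: lst = [20, 7, 11, 4, 18, 19, 16, 3]
Entering loop: for v in lst:

After execution: top = 20
20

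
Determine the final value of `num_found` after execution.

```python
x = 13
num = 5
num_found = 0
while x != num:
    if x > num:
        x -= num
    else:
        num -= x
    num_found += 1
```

Let's trace through this code step by step.

Initialize: x = 13
Initialize: num = 5
Initialize: num_found = 0
Entering loop: while x != num:

After execution: num_found = 5
5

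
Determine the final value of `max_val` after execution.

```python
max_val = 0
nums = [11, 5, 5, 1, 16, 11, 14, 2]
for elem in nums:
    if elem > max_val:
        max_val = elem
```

Let's trace through this code step by step.

Initialize: max_val = 0
Initialize: nums = [11, 5, 5, 1, 16, 11, 14, 2]
Entering loop: for elem in nums:

After execution: max_val = 16
16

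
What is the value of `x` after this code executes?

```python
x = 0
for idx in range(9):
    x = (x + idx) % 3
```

Let's trace through this code step by step.

Initialize: x = 0
Entering loop: for idx in range(9):

After execution: x = 0
0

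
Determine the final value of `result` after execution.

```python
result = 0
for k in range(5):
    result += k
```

Let's trace through this code step by step.

Initialize: result = 0
Entering loop: for k in range(5):

After execution: result = 10
10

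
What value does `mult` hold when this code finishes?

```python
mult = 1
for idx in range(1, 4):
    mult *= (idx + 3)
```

Let's trace through this code step by step.

Initialize: mult = 1
Entering loop: for idx in range(1, 4):

After execution: mult = 120
120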